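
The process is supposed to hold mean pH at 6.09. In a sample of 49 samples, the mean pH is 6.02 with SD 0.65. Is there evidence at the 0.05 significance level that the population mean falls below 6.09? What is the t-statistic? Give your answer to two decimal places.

-0.75

H0: μ = 6.09; H1: μ < 6.09 (one-sample t-test, left-tailed).
t = (x̄ − μ₀)/(s/√n) = (6.02 − 6.09)/(0.65/√49) = -0.75
df = n − 1 = 48
p-value = P(T ≤ -0.75) ≈ 0.227
Since p ≈ 0.227 > α = 0.05, fail to reject H0; the data do not provide sufficient evidence against H0.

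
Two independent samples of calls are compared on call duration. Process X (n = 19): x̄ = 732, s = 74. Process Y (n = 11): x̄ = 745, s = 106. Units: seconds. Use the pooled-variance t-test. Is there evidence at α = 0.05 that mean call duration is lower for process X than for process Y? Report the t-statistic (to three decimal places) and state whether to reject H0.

Let group 1 = process X, group 2 = process Y. H0: μ_1 = μ_2; H1: μ_1 < μ_2 (two-sample pooled-variance t-test, left-tailed).
s_p² = [(19−1)·74² + (11−1)·106²]/(19+11−2) = 7533.14
t = (732 − 745)/√[7533.14·(1/19 + 1/11)] = -0.395
df = n₁ + n₂ − 2 = 28
p-value = P(T ≤ -0.395) ≈ 0.348
Since p ≈ 0.348 > α = 0.05, fail to reject H0; the data do not provide sufficient evidence against H0.

t = -0.395; fail to reject H0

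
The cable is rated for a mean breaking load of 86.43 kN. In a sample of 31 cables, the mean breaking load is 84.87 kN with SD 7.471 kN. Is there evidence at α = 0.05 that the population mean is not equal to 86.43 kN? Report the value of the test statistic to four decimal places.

H0: μ = 86.43; H1: μ ≠ 86.43 (one-sample t-test, two-sided).
t = (x̄ − μ₀)/(s/√n) = (84.87 − 86.43)/(7.471/√31) = -1.1626
df = n − 1 = 30
Two-sided p-value ≈ 0.2542
Since p ≈ 0.2542 > α = 0.05, fail to reject H0; the data do not provide sufficient evidence against H0.

-1.1626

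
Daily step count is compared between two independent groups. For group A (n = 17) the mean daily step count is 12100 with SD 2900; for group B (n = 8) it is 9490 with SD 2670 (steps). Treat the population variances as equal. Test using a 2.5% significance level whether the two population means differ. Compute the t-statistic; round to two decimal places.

Let group 1 = group A, group 2 = group B. H0: μ_1 = μ_2; H1: μ_1 ≠ μ_2 (two-sample pooled-variance t-test, two-sided).
s_p² = [(17−1)·2900² + (8−1)·2670²]/(17+8−2) = 8020100
t = (12100 − 9490)/√[8020100·(1/17 + 1/8)] = 2.15
df = n₁ + n₂ − 2 = 23
Two-sided p-value ≈ 0.0423
Since p ≈ 0.0423 > α = 0.025, fail to reject H0; the evidence is not statistically significant.

2.15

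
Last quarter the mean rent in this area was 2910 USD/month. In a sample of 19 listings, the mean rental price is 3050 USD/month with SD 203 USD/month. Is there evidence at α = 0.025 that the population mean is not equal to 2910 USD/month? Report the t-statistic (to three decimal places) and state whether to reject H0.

t = 3.006; reject H0

H0: μ = 2910; H1: μ ≠ 2910 (one-sample t-test, two-sided).
t = (x̄ − μ₀)/(s/√n) = (3050 − 2910)/(203/√19) = 3.006
df = n − 1 = 18
Two-sided p-value ≈ 0.0076
Since p ≈ 0.0076 < α = 0.025, reject H0; the evidence is statistically significant.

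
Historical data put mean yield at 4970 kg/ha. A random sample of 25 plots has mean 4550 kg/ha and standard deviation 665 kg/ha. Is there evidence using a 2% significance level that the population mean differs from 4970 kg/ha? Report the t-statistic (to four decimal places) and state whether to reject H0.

t = -3.1579; reject H0

H0: μ = 4970; H1: μ ≠ 4970 (one-sample t-test, two-sided).
t = (x̄ − μ₀)/(s/√n) = (4550 − 4970)/(665/√25) = -3.1579
df = n − 1 = 24
Two-sided p-value ≈ 0.004
Since p ≈ 0.004 < α = 0.02, reject H0; the evidence is statistically significant.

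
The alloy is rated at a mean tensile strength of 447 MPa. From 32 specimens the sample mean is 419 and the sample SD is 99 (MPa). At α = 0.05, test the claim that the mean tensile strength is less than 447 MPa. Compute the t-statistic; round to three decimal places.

H0: μ = 447; H1: μ < 447 (one-sample t-test, left-tailed).
t = (x̄ − μ₀)/(s/√n) = (419 − 447)/(99/√32) = -1.600
df = n − 1 = 31
p-value = P(T ≤ -1.600) ≈ 0.060
Since p ≈ 0.060 > α = 0.05, fail to reject H0; the data do not provide sufficient evidence against H0.

-1.600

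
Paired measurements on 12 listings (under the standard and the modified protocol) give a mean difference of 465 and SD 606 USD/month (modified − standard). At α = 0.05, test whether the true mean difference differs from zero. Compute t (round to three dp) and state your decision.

H0: μ_d = 0; H1: μ_d ≠ 0 (paired t-test on the differences, two-sided).
t = d̄/(s_d/√n) = 465/(606/√12) = 2.658
df = n − 1 = 11
Two-sided p-value ≈ 0.022
Since p ≈ 0.022 < α = 0.05, reject H0; the evidence is statistically significant.

t = 2.658; reject H0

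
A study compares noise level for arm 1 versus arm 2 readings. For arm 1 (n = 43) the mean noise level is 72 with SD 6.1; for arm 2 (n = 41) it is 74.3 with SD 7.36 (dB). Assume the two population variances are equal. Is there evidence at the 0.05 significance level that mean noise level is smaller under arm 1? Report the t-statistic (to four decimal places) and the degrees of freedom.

t = -1.5624, df = 82

Let group 1 = arm 1, group 2 = arm 2. H0: μ_1 = μ_2; H1: μ_1 < μ_2 (two-sample pooled-variance t-test, left-tailed).
s_p² = [(43−1)·6.1² + (41−1)·7.36²]/(43+41−2) = 45.483
t = (72 − 74.3)/√[45.483·(1/43 + 1/41)] = -1.5624
df = n₁ + n₂ − 2 = 82
p-value = P(T ≤ -1.5624) ≈ 0.061
Since p ≈ 0.061 > α = 0.05, fail to reject H0; the data do not provide sufficient evidence against H0.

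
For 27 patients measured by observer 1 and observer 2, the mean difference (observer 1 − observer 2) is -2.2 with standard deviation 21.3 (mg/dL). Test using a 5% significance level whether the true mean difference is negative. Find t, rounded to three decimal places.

-0.537

H0: μ_d = 0; H1: μ_d < 0 (paired t-test on the differences, left-tailed).
t = d̄/(s_d/√n) = -2.2/(21.3/√27) = -0.537
df = n − 1 = 26
p-value = P(T ≤ -0.537) ≈ 0.2980
Since p ≈ 0.2980 > α = 0.05, fail to reject H0; the data do not provide sufficient evidence against H0.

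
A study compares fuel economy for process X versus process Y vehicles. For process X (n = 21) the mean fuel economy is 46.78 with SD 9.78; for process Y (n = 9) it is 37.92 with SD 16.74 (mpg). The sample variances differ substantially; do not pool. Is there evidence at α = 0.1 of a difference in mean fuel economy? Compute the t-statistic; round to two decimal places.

Let group 1 = process X, group 2 = process Y. H0: μ_1 = μ_2; H1: μ_1 ≠ μ_2 (Welch's two-sample t-test, two-sided).
t = (x̄_1 − x̄_2)/√(s_1²/n_1 + s_2²/n_2) = (46.78 − 37.92)/√(9.78²/21 + 16.74²/9) = 1.48
Welch–Satterthwaite df ≈ 10.42
Two-sided p-value ≈ 0.168
Since p ≈ 0.168 > α = 0.1, fail to reject H0; the data do not provide sufficient evidence against H0.

1.48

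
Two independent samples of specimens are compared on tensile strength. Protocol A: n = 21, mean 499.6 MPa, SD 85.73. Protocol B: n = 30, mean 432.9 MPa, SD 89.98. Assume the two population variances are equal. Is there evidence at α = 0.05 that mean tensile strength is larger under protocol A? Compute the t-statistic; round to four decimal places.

Let group 1 = protocol A, group 2 = protocol B. H0: μ_1 = μ_2; H1: μ_1 > μ_2 (two-sample pooled-variance t-test, right-tailed).
s_p² = [(21−1)·85.73² + (30−1)·89.98²]/(21+30−2) = 7791.6
t = (499.6 − 432.9)/√[7791.6·(1/21 + 1/30)] = 2.6558
df = n₁ + n₂ − 2 = 49
p-value = P(T ≥ 2.6558) ≈ 0.005
Since p ≈ 0.005 < α = 0.05, reject H0; the evidence is statistically significant.

2.6558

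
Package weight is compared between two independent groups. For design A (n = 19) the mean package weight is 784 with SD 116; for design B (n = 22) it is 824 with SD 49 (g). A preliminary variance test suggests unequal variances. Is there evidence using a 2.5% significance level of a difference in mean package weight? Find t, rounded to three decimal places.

Let group 1 = design A, group 2 = design B. H0: μ_1 = μ_2; H1: μ_1 ≠ μ_2 (Welch's two-sample t-test, two-sided).
t = (x̄_1 − x̄_2)/√(s_1²/n_1 + s_2²/n_2) = (784 − 824)/√(116²/19 + 49²/22) = -1.399
Welch–Satterthwaite df ≈ 23.50
Two-sided p-value ≈ 0.175
Since p ≈ 0.175 > α = 0.025, fail to reject H0; the data do not provide sufficient evidence against H0.

-1.399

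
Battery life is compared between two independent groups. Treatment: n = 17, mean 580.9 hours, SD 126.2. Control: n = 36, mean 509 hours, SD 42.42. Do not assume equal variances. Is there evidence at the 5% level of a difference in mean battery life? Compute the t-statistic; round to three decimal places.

2.289

Let group 1 = treatment, group 2 = control. H0: μ_1 = μ_2; H1: μ_1 ≠ μ_2 (Welch's two-sample t-test, two-sided).
t = (x̄_1 − x̄_2)/√(s_1²/n_1 + s_2²/n_2) = (580.9 − 509)/√(126.2²/17 + 42.42²/36) = 2.289
Welch–Satterthwaite df ≈ 17.73
Two-sided p-value ≈ 0.035
Since p ≈ 0.035 < α = 0.05, reject H0; the evidence is statistically significant.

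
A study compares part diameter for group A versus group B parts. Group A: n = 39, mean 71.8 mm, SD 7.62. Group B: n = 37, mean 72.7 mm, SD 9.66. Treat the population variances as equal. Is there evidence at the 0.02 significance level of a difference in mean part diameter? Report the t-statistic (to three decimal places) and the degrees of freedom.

t = -0.452, df = 74

Let group 1 = group A, group 2 = group B. H0: μ_1 = μ_2; H1: μ_1 ≠ μ_2 (two-sample pooled-variance t-test, two-sided).
s_p² = [(39−1)·7.62² + (37−1)·9.66²]/(39+37−2) = 75.2136
t = (71.8 − 72.7)/√[75.2136·(1/39 + 1/37)] = -0.452
df = n₁ + n₂ − 2 = 74
Two-sided p-value ≈ 0.652
Since p ≈ 0.652 > α = 0.02, fail to reject H0; the data do not provide sufficient evidence against H0.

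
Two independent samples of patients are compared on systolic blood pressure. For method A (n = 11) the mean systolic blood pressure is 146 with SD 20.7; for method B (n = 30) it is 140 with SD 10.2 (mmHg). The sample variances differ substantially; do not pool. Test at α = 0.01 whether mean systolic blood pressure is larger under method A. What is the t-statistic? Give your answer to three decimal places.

Let group 1 = method A, group 2 = method B. H0: μ_1 = μ_2; H1: μ_1 > μ_2 (Welch's two-sample t-test, right-tailed).
t = (x̄_1 − x̄_2)/√(s_1²/n_1 + s_2²/n_2) = (146 − 140)/√(20.7²/11 + 10.2²/30) = 0.921
Welch–Satterthwaite df ≈ 11.83
p-value = P(T ≥ 0.921) ≈ 0.188
Since p ≈ 0.188 > α = 0.01, fail to reject H0; the data do not provide sufficient evidence against H0.

0.921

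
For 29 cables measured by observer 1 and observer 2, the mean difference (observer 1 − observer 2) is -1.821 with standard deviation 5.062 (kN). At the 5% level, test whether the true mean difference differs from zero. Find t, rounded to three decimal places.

H0: μ_d = 0; H1: μ_d ≠ 0 (paired t-test on the differences, two-sided).
t = d̄/(s_d/√n) = -1.821/(5.062/√29) = -1.937
df = n − 1 = 28
Two-sided p-value ≈ 0.0629
Since p ≈ 0.0629 > α = 0.05, fail to reject H0; the data do not provide sufficient evidence against H0.

-1.937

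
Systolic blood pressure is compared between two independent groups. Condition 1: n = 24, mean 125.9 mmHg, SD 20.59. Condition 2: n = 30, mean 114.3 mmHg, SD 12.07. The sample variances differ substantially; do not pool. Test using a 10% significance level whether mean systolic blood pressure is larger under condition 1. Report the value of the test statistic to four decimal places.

2.4444

Let group 1 = condition 1, group 2 = condition 2. H0: μ_1 = μ_2; H1: μ_1 > μ_2 (Welch's two-sample t-test, right-tailed).
t = (x̄_1 − x̄_2)/√(s_1²/n_1 + s_2²/n_2) = (125.9 − 114.3)/√(20.59²/24 + 12.07²/30) = 2.4444
Welch–Satterthwaite df ≈ 35.27
p-value = P(T ≥ 2.4444) ≈ 0.010
Since p ≈ 0.010 < α = 0.1, reject H0; the evidence is statistically significant.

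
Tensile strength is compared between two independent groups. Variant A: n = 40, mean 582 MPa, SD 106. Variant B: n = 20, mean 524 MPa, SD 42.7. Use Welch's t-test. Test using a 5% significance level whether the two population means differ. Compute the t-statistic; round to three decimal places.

Let group 1 = variant A, group 2 = variant B. H0: μ_1 = μ_2; H1: μ_1 ≠ μ_2 (Welch's two-sample t-test, two-sided).
t = (x̄_1 − x̄_2)/√(s_1²/n_1 + s_2²/n_2) = (582 − 524)/√(106²/40 + 42.7²/20) = 3.007
Welch–Satterthwaite df ≈ 56.26
Two-sided p-value ≈ 0.0039
Since p ≈ 0.0039 < α = 0.05, reject H0; the evidence is statistically significant.

3.007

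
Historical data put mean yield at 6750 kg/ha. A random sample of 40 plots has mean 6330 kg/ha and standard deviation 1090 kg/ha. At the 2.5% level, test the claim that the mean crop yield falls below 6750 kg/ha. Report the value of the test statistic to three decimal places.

-2.437

H0: μ = 6750; H1: μ < 6750 (one-sample t-test, left-tailed).
t = (x̄ − μ₀)/(s/√n) = (6330 − 6750)/(1090/√40) = -2.437
df = n − 1 = 39
p-value = P(T ≤ -2.437) ≈ 0.010
Since p ≈ 0.010 < α = 0.025, reject H0; the evidence is statistically significant.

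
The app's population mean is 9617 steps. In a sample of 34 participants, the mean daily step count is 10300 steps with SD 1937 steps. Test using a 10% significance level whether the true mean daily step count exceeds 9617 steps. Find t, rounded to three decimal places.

H0: μ = 9617; H1: μ > 9617 (one-sample t-test, right-tailed).
t = (x̄ − μ₀)/(s/√n) = (10300 − 9617)/(1937/√34) = 2.056
df = n − 1 = 33
p-value = P(T ≥ 2.056) ≈ 0.024
Since p ≈ 0.024 < α = 0.1, reject H0; the data support H1.

2.056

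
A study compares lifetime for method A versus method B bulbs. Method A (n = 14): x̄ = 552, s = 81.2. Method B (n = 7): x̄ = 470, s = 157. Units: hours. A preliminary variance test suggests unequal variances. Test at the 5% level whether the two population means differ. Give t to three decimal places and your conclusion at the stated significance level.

Let group 1 = method A, group 2 = method B. H0: μ_1 = μ_2; H1: μ_1 ≠ μ_2 (Welch's two-sample t-test, two-sided).
t = (x̄_1 − x̄_2)/√(s_1²/n_1 + s_2²/n_2) = (552 − 470)/√(81.2²/14 + 157²/7) = 1.298
Welch–Satterthwaite df ≈ 7.65
Two-sided p-value ≈ 0.232
Since p ≈ 0.232 > α = 0.05, fail to reject H0; the data do not provide sufficient evidence against H0.

t = 1.298; fail to reject H0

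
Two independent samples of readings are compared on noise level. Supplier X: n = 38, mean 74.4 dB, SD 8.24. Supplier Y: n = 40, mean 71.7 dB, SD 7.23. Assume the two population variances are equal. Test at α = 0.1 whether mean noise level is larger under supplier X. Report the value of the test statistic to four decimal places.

Let group 1 = supplier X, group 2 = supplier Y. H0: μ_1 = μ_2; H1: μ_1 > μ_2 (two-sample pooled-variance t-test, right-tailed).
s_p² = [(38−1)·8.24² + (40−1)·7.23²]/(38+40−2) = 59.8797
t = (74.4 − 71.7)/√[59.8797·(1/38 + 1/40)] = 1.5403
df = n₁ + n₂ − 2 = 76
p-value = P(T ≥ 1.5403) ≈ 0.064
Since p ≈ 0.064 < α = 0.1, reject H0; the data support H1.

1.5403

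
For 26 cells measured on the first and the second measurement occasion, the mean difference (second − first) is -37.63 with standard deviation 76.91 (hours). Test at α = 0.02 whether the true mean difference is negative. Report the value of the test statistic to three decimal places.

H0: μ_d = 0; H1: μ_d < 0 (paired t-test on the differences, left-tailed).
t = d̄/(s_d/√n) = -37.63/(76.91/√26) = -2.495
df = n − 1 = 25
p-value = P(T ≤ -2.495) ≈ 0.010
Since p ≈ 0.010 < α = 0.02, reject H0; the data support H1.

-2.495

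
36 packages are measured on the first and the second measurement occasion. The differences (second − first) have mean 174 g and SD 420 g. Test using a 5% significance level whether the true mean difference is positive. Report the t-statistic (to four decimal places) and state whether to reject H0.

t = 2.4857; reject H0

H0: μ_d = 0; H1: μ_d > 0 (paired t-test on the differences, right-tailed).
t = d̄/(s_d/√n) = 174/(420/√36) = 2.4857
df = n − 1 = 35
p-value = P(T ≥ 2.4857) ≈ 0.0089
Since p ≈ 0.0089 < α = 0.05, reject H0; the data support H1.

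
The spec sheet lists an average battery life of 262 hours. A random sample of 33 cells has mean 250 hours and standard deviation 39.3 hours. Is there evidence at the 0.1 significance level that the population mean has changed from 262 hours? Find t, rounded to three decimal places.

-1.754

H0: μ = 262; H1: μ ≠ 262 (one-sample t-test, two-sided).
t = (x̄ − μ₀)/(s/√n) = (250 − 262)/(39.3/√33) = -1.754
df = n − 1 = 32
Two-sided p-value ≈ 0.089
Since p ≈ 0.089 < α = 0.1, reject H0; the evidence is statistically significant.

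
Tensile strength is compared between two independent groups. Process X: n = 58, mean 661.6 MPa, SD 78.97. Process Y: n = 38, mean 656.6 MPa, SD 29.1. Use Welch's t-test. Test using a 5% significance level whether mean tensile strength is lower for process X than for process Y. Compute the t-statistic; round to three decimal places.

0.439

Let group 1 = process X, group 2 = process Y. H0: μ_1 = μ_2; H1: μ_1 < μ_2 (Welch's two-sample t-test, left-tailed).
t = (x̄_1 − x̄_2)/√(s_1²/n_1 + s_2²/n_2) = (661.6 − 656.6)/√(78.97²/58 + 29.1²/38) = 0.439
Welch–Satterthwaite df ≈ 77.92
p-value = P(T ≤ 0.439) ≈ 0.669
Since p ≈ 0.669 > α = 0.05, fail to reject H0; the evidence is not statistically significant.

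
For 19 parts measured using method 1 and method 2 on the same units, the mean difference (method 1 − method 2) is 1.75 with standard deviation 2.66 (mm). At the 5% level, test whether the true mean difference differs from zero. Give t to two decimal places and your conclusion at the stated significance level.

t = 2.87; reject H0

H0: μ_d = 0; H1: μ_d ≠ 0 (paired t-test on the differences, two-sided).
t = d̄/(s_d/√n) = 1.75/(2.66/√19) = 2.87
df = n − 1 = 18
Two-sided p-value ≈ 0.0102
Since p ≈ 0.0102 < α = 0.05, reject H0; the data support H1.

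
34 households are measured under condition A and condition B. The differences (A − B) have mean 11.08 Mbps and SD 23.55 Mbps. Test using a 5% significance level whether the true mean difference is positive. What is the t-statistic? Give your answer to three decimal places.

H0: μ_d = 0; H1: μ_d > 0 (paired t-test on the differences, right-tailed).
t = d̄/(s_d/√n) = 11.08/(23.55/√34) = 2.743
df = n − 1 = 33
p-value = P(T ≥ 2.743) ≈ 0.0049
Since p ≈ 0.0049 < α = 0.05, reject H0; the evidence is statistically significant.

2.743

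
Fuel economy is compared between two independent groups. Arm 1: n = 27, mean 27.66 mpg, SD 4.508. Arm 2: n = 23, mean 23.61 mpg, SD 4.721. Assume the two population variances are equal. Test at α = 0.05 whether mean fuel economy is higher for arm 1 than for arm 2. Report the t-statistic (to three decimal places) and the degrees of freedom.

t = 3.098, df = 48

Let group 1 = arm 1, group 2 = arm 2. H0: μ_1 = μ_2; H1: μ_1 > μ_2 (two-sample pooled-variance t-test, right-tailed).
s_p² = [(27−1)·4.508² + (23−1)·4.721²]/(27+23−2) = 21.223
t = (27.66 − 23.61)/√[21.223·(1/27 + 1/23)] = 3.098
df = n₁ + n₂ − 2 = 48
p-value = P(T ≥ 3.098) ≈ 0.002
Since p ≈ 0.002 < α = 0.05, reject H0; the data support H1.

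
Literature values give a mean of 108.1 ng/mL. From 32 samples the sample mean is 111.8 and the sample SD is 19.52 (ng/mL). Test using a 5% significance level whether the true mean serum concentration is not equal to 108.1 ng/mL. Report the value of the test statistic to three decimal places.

H0: μ = 108.1; H1: μ ≠ 108.1 (one-sample t-test, two-sided).
t = (x̄ − μ₀)/(s/√n) = (111.8 − 108.1)/(19.52/√32) = 1.072
df = n − 1 = 31
Two-sided p-value ≈ 0.292
Since p ≈ 0.292 > α = 0.05, fail to reject H0; the evidence is not statistically significant.

1.072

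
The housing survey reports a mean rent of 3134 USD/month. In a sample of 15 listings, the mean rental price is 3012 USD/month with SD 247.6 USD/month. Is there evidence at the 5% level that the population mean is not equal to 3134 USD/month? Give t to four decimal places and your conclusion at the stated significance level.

H0: μ = 3134; H1: μ ≠ 3134 (one-sample t-test, two-sided).
t = (x̄ − μ₀)/(s/√n) = (3012 − 3134)/(247.6/√15) = -1.9083
df = n − 1 = 14
Two-sided p-value ≈ 0.077
Since p ≈ 0.077 > α = 0.05, fail to reject H0; the evidence is not statistically significant.

t = -1.9083; fail to reject H0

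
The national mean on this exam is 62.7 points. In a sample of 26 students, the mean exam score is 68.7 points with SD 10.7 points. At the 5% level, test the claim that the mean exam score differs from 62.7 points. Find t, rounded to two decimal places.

H0: μ = 62.7; H1: μ ≠ 62.7 (one-sample t-test, two-sided).
t = (x̄ − μ₀)/(s/√n) = (68.7 − 62.7)/(10.7/√26) = 2.86
df = n − 1 = 25
Two-sided p-value ≈ 0.008
Since p ≈ 0.008 < α = 0.05, reject H0; the evidence is statistically significant.

2.86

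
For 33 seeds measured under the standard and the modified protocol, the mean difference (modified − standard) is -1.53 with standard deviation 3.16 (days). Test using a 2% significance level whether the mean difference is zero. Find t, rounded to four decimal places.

-2.7814

H0: μ_d = 0; H1: μ_d ≠ 0 (paired t-test on the differences, two-sided).
t = d̄/(s_d/√n) = -1.53/(3.16/√33) = -2.7814
df = n − 1 = 32
Two-sided p-value ≈ 0.009
Since p ≈ 0.009 < α = 0.02, reject H0; the evidence is statistically significant.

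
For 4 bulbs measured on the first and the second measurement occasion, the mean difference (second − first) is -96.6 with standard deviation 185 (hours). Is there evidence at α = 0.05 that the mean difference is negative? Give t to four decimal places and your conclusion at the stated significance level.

t = -1.0443; fail to reject H0

H0: μ_d = 0; H1: μ_d < 0 (paired t-test on the differences, left-tailed).
t = d̄/(s_d/√n) = -96.6/(185/√4) = -1.0443
df = n − 1 = 3
p-value = P(T ≤ -1.0443) ≈ 0.187
Since p ≈ 0.187 > α = 0.05, fail to reject H0; the data do not provide sufficient evidence against H0.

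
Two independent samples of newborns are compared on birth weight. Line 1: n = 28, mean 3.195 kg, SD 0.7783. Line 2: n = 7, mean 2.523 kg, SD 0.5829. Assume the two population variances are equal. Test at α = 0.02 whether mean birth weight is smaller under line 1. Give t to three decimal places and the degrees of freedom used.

Let group 1 = line 1, group 2 = line 2. H0: μ_1 = μ_2; H1: μ_1 < μ_2 (two-sample pooled-variance t-test, left-tailed).
s_p² = [(28−1)·0.7783² + (7−1)·0.5829²]/(28+7−2) = 0.557391
t = (3.195 − 2.523)/√[0.557391·(1/28 + 1/7)] = 2.130
df = n₁ + n₂ − 2 = 33
p-value = P(T ≤ 2.130) ≈ 0.9796
Since p ≈ 0.9796 > α = 0.02, fail to reject H0; the data do not provide sufficient evidence against H0.

t = 2.130, df = 33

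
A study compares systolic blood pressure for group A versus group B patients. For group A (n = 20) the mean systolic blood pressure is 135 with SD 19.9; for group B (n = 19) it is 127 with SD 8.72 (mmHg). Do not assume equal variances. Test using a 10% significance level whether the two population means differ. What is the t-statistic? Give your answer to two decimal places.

1.64

Let group 1 = group A, group 2 = group B. H0: μ_1 = μ_2; H1: μ_1 ≠ μ_2 (Welch's two-sample t-test, two-sided).
t = (x̄_1 − x̄_2)/√(s_1²/n_1 + s_2²/n_2) = (135 − 127)/√(19.9²/20 + 8.72²/19) = 1.64
Welch–Satterthwaite df ≈ 26.32
Two-sided p-value ≈ 0.113
Since p ≈ 0.113 > α = 0.1, fail to reject H0; the data do not provide sufficient evidence against H0.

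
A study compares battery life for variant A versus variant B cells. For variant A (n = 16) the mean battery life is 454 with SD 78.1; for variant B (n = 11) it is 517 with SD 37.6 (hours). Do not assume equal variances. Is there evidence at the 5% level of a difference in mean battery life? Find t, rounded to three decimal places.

Let group 1 = variant A, group 2 = variant B. H0: μ_1 = μ_2; H1: μ_1 ≠ μ_2 (Welch's two-sample t-test, two-sided).
t = (x̄_1 − x̄_2)/√(s_1²/n_1 + s_2²/n_2) = (454 − 517)/√(78.1²/16 + 37.6²/11) = -2.790
Welch–Satterthwaite df ≈ 22.91
Two-sided p-value ≈ 0.0104
Since p ≈ 0.0104 < α = 0.05, reject H0; the evidence is statistically significant.

-2.790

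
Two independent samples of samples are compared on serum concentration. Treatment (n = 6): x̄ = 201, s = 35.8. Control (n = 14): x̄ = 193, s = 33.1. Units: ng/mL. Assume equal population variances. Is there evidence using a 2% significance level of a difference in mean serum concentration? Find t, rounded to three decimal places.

0.484

Let group 1 = treatment, group 2 = control. H0: μ_1 = μ_2; H1: μ_1 ≠ μ_2 (two-sample pooled-variance t-test, two-sided).
s_p² = [(6−1)·35.8² + (14−1)·33.1²]/(6+14−2) = 1147.29
t = (201 − 193)/√[1147.29·(1/6 + 1/14)] = 0.484
df = n₁ + n₂ − 2 = 18
Two-sided p-value ≈ 0.6342
Since p ≈ 0.6342 > α = 0.02, fail to reject H0; the evidence is not statistically significant.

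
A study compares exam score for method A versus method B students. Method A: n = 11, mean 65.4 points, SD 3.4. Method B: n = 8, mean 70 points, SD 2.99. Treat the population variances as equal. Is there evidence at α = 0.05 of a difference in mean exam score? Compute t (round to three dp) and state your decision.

Let group 1 = method A, group 2 = method B. H0: μ_1 = μ_2; H1: μ_1 ≠ μ_2 (two-sample pooled-variance t-test, two-sided).
s_p² = [(11−1)·3.4² + (8−1)·2.99²]/(11+8−2) = 10.4812
t = (65.4 − 70)/√[10.4812·(1/11 + 1/8)] = -3.058
df = n₁ + n₂ − 2 = 17
Two-sided p-value ≈ 0.007
Since p ≈ 0.007 < α = 0.05, reject H0; the evidence is statistically significant.

t = -3.058; reject H0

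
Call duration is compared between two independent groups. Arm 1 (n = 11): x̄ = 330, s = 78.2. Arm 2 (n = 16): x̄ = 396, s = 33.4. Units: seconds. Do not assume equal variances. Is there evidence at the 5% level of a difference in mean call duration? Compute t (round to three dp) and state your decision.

t = -2.639; reject H0

Let group 1 = arm 1, group 2 = arm 2. H0: μ_1 = μ_2; H1: μ_1 ≠ μ_2 (Welch's two-sample t-test, two-sided).
t = (x̄_1 − x̄_2)/√(s_1²/n_1 + s_2²/n_2) = (330 − 396)/√(78.2²/11 + 33.4²/16) = -2.639
Welch–Satterthwaite df ≈ 12.53
Two-sided p-value ≈ 0.021
Since p ≈ 0.021 < α = 0.05, reject H0; the data support H1.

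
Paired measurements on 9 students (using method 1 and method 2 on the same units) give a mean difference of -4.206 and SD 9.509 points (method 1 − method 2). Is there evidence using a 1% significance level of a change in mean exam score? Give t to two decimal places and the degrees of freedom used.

t = -1.33, df = 8

H0: μ_d = 0; H1: μ_d ≠ 0 (paired t-test on the differences, two-sided).
t = d̄/(s_d/√n) = -4.206/(9.509/√9) = -1.33
df = n − 1 = 8
Two-sided p-value ≈ 0.221
Since p ≈ 0.221 > α = 0.01, fail to reject H0; the data do not provide sufficient evidence against H0.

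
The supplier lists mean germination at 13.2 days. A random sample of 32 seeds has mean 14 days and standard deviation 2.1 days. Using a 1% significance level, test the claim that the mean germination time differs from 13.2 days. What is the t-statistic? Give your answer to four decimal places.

2.1550

H0: μ = 13.2; H1: μ ≠ 13.2 (one-sample t-test, two-sided).
t = (x̄ − μ₀)/(s/√n) = (14 − 13.2)/(2.1/√32) = 2.1550
df = n − 1 = 31
Two-sided p-value ≈ 0.0390
Since p ≈ 0.0390 > α = 0.01, fail to reject H0; the data do not provide sufficient evidence against H0.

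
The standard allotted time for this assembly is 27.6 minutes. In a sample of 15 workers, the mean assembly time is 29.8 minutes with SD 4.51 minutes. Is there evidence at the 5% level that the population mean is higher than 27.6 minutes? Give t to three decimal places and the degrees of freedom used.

t = 1.889, df = 14

H0: μ = 27.6; H1: μ > 27.6 (one-sample t-test, right-tailed).
t = (x̄ − μ₀)/(s/√n) = (29.8 − 27.6)/(4.51/√15) = 1.889
df = n − 1 = 14
p-value = P(T ≥ 1.889) ≈ 0.0399
Since p ≈ 0.0399 < α = 0.05, reject H0; the data support H1.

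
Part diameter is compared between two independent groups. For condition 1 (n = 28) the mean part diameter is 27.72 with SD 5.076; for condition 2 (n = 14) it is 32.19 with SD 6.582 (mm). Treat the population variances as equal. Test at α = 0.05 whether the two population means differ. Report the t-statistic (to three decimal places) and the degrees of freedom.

Let group 1 = condition 1, group 2 = condition 2. H0: μ_1 = μ_2; H1: μ_1 ≠ μ_2 (two-sample pooled-variance t-test, two-sided).
s_p² = [(28−1)·5.076² + (14−1)·6.582²]/(28+14−2) = 31.4718
t = (27.72 − 32.19)/√[31.4718·(1/28 + 1/14)] = -2.434
df = n₁ + n₂ − 2 = 40
Two-sided p-value ≈ 0.019
Since p ≈ 0.019 < α = 0.05, reject H0; the evidence is statistically significant.

t = -2.434, df = 40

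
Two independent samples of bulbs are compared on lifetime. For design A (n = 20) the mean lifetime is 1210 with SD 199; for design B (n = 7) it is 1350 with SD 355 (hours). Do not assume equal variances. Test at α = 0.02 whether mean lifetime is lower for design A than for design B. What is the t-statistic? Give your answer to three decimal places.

Let group 1 = design A, group 2 = design B. H0: μ_1 = μ_2; H1: μ_1 < μ_2 (Welch's two-sample t-test, left-tailed).
t = (x̄_1 − x̄_2)/√(s_1²/n_1 + s_2²/n_2) = (1210 − 1350)/√(199²/20 + 355²/7) = -0.990
Welch–Satterthwaite df ≈ 7.36
p-value = P(T ≤ -0.990) ≈ 0.1767
Since p ≈ 0.1767 > α = 0.02, fail to reject H0; the data do not provide sufficient evidence against H0.

-0.990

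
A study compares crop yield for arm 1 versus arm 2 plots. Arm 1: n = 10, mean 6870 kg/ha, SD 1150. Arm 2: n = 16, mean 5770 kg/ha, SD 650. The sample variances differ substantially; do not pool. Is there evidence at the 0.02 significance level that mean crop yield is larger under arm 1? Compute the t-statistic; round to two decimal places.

2.76

Let group 1 = arm 1, group 2 = arm 2. H0: μ_1 = μ_2; H1: μ_1 > μ_2 (Welch's two-sample t-test, right-tailed).
t = (x̄_1 − x̄_2)/√(s_1²/n_1 + s_2²/n_2) = (6870 − 5770)/√(1150²/10 + 650²/16) = 2.76
Welch–Satterthwaite df ≈ 12.65
p-value = P(T ≥ 2.76) ≈ 0.008
Since p ≈ 0.008 < α = 0.02, reject H0; the evidence is statistically significant.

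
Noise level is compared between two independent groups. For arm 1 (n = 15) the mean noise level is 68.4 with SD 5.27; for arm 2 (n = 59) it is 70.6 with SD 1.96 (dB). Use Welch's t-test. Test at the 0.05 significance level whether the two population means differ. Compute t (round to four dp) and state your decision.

Let group 1 = arm 1, group 2 = arm 2. H0: μ_1 = μ_2; H1: μ_1 ≠ μ_2 (Welch's two-sample t-test, two-sided).
t = (x̄_1 − x̄_2)/√(s_1²/n_1 + s_2²/n_2) = (68.4 − 70.6)/√(5.27²/15 + 1.96²/59) = -1.5891
Welch–Satterthwaite df ≈ 15.00
Two-sided p-value ≈ 0.1329
Since p ≈ 0.1329 > α = 0.05, fail to reject H0; the data do not provide sufficient evidence against H0.

t = -1.5891; fail to reject H0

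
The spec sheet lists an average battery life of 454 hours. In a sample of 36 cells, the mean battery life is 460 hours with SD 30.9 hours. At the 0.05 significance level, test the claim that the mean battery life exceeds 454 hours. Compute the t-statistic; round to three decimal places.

1.165

H0: μ = 454; H1: μ > 454 (one-sample t-test, right-tailed).
t = (x̄ − μ₀)/(s/√n) = (460 − 454)/(30.9/√36) = 1.165
df = n − 1 = 35
p-value = P(T ≥ 1.165) ≈ 0.1259
Since p ≈ 0.1259 > α = 0.05, fail to reject H0; the evidence is not statistically significant.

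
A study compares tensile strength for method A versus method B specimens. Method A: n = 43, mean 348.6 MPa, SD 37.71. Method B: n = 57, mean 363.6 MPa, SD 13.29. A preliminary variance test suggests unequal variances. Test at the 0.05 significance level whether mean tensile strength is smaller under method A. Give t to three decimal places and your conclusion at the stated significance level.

Let group 1 = method A, group 2 = method B. H0: μ_1 = μ_2; H1: μ_1 < μ_2 (Welch's two-sample t-test, left-tailed).
t = (x̄_1 − x̄_2)/√(s_1²/n_1 + s_2²/n_2) = (348.6 − 363.6)/√(37.71²/43 + 13.29²/57) = -2.494
Welch–Satterthwaite df ≈ 49.91
p-value = P(T ≤ -2.494) ≈ 0.0080
Since p ≈ 0.0080 < α = 0.05, reject H0; the data support H1.

t = -2.494; reject H0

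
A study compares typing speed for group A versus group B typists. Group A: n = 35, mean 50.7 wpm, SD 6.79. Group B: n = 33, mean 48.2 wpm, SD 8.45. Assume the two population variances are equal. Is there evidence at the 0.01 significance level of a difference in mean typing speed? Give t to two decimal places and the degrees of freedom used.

t = 1.35, df = 66

Let group 1 = group A, group 2 = group B. H0: μ_1 = μ_2; H1: μ_1 ≠ μ_2 (two-sample pooled-variance t-test, two-sided).
s_p² = [(35−1)·6.79² + (33−1)·8.45²]/(35+33−2) = 58.37
t = (50.7 − 48.2)/√[58.37·(1/35 + 1/33)] = 1.35
df = n₁ + n₂ − 2 = 66
Two-sided p-value ≈ 0.182
Since p ≈ 0.182 > α = 0.01, fail to reject H0; the evidence is not statistically significant.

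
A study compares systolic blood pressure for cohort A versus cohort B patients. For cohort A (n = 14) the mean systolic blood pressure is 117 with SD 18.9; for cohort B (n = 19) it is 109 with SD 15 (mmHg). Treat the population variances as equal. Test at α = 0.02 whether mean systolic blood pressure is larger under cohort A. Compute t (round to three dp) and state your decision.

Let group 1 = cohort A, group 2 = cohort B. H0: μ_1 = μ_2; H1: μ_1 > μ_2 (two-sample pooled-variance t-test, right-tailed).
s_p² = [(14−1)·18.9² + (19−1)·15²]/(14+19−2) = 280.443
t = (117 − 109)/√[280.443·(1/14 + 1/19)] = 1.356
df = n₁ + n₂ − 2 = 31
p-value = P(T ≥ 1.356) ≈ 0.0924
Since p ≈ 0.0924 > α = 0.02, fail to reject H0; the data do not provide sufficient evidence against H0.

t = 1.356; fail to reject H0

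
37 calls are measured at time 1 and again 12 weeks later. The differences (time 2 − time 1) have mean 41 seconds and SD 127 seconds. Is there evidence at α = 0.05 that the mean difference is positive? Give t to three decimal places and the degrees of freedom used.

t = 1.964, df = 36

H0: μ_d = 0; H1: μ_d > 0 (paired t-test on the differences, right-tailed).
t = d̄/(s_d/√n) = 41/(127/√37) = 1.964
df = n − 1 = 36
p-value = P(T ≥ 1.964) ≈ 0.029
Since p ≈ 0.029 < α = 0.05, reject H0; the data support H1.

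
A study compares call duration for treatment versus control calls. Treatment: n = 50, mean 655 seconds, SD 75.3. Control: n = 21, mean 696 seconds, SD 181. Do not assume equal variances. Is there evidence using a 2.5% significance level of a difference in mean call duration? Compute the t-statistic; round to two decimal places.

Let group 1 = treatment, group 2 = control. H0: μ_1 = μ_2; H1: μ_1 ≠ μ_2 (Welch's two-sample t-test, two-sided).
t = (x̄_1 − x̄_2)/√(s_1²/n_1 + s_2²/n_2) = (655 − 696)/√(75.3²/50 + 181²/21) = -1.00
Welch–Satterthwaite df ≈ 22.96
Two-sided p-value ≈ 0.3267
Since p ≈ 0.3267 > α = 0.025, fail to reject H0; the evidence is not statistically significant.

-1.00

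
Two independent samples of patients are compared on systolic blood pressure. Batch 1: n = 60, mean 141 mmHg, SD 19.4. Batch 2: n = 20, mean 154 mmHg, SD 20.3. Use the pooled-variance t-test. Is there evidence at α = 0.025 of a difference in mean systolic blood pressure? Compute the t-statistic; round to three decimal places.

-2.566

Let group 1 = batch 1, group 2 = batch 2. H0: μ_1 = μ_2; H1: μ_1 ≠ μ_2 (two-sample pooled-variance t-test, two-sided).
s_p² = [(60−1)·19.4² + (20−1)·20.3²]/(60+20−2) = 385.063
t = (141 − 154)/√[385.063·(1/60 + 1/20)] = -2.566
df = n₁ + n₂ − 2 = 78
Two-sided p-value ≈ 0.0122
Since p ≈ 0.0122 < α = 0.025, reject H0; the evidence is statistically significant.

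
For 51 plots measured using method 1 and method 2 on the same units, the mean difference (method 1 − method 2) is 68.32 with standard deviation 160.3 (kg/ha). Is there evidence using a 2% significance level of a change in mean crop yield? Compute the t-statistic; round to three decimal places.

3.044

H0: μ_d = 0; H1: μ_d ≠ 0 (paired t-test on the differences, two-sided).
t = d̄/(s_d/√n) = 68.32/(160.3/√51) = 3.044
df = n − 1 = 50
Two-sided p-value ≈ 0.0037
Since p ≈ 0.0037 < α = 0.02, reject H0; the data support H1.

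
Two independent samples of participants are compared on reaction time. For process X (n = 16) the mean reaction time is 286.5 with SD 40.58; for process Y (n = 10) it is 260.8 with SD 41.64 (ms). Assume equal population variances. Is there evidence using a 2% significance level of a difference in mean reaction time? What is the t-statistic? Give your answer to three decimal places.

Let group 1 = process X, group 2 = process Y. H0: μ_1 = μ_2; H1: μ_1 ≠ μ_2 (two-sample pooled-variance t-test, two-sided).
s_p² = [(16−1)·40.58² + (10−1)·41.64²]/(16+10−2) = 1679.42
t = (286.5 − 260.8)/√[1679.42·(1/16 + 1/10)] = 1.556
df = n₁ + n₂ − 2 = 24
Two-sided p-value ≈ 0.133
Since p ≈ 0.133 > α = 0.02, fail to reject H0; the evidence is not statistically significant.

1.556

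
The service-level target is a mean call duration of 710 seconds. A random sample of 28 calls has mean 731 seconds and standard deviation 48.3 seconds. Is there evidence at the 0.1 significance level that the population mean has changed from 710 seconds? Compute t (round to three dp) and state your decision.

H0: μ = 710; H1: μ ≠ 710 (one-sample t-test, two-sided).
t = (x̄ − μ₀)/(s/√n) = (731 − 710)/(48.3/√28) = 2.301
df = n − 1 = 27
Two-sided p-value ≈ 0.0294
Since p ≈ 0.0294 < α = 0.1, reject H0; the data support H1.

t = 2.301; reject H0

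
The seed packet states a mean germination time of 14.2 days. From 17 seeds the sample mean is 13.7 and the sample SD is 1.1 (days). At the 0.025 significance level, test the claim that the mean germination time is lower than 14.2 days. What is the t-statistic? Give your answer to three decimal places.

H0: μ = 14.2; H1: μ < 14.2 (one-sample t-test, left-tailed).
t = (x̄ − μ₀)/(s/√n) = (13.7 − 14.2)/(1.1/√17) = -1.874
df = n − 1 = 16
p-value = P(T ≤ -1.874) ≈ 0.0396
Since p ≈ 0.0396 > α = 0.025, fail to reject H0; the evidence is not statistically significant.

-1.874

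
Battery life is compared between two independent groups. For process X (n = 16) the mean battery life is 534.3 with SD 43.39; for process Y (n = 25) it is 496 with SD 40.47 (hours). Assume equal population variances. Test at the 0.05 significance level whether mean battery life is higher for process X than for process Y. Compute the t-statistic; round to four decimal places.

Let group 1 = process X, group 2 = process Y. H0: μ_1 = μ_2; H1: μ_1 > μ_2 (two-sample pooled-variance t-test, right-tailed).
s_p² = [(16−1)·43.39² + (25−1)·40.47²]/(16+25−2) = 1732
t = (534.3 − 496)/√[1732·(1/16 + 1/25)] = 2.8745
df = n₁ + n₂ − 2 = 39
p-value = P(T ≥ 2.8745) ≈ 0.003
Since p ≈ 0.003 < α = 0.05, reject H0; the evidence is statistically significant.

2.8745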